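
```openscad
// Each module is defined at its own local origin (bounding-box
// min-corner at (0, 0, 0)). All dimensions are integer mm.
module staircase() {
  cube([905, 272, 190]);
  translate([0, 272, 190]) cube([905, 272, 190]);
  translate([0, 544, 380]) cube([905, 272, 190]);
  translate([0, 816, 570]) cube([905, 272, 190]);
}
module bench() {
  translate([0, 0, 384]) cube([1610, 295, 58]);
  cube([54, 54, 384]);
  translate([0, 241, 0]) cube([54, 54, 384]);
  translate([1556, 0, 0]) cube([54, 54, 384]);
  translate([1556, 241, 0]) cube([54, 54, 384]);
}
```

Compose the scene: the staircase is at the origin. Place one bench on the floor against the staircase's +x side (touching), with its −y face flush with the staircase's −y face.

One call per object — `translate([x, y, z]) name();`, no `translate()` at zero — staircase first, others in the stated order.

staircase();
translate([905, 0, 0]) bench();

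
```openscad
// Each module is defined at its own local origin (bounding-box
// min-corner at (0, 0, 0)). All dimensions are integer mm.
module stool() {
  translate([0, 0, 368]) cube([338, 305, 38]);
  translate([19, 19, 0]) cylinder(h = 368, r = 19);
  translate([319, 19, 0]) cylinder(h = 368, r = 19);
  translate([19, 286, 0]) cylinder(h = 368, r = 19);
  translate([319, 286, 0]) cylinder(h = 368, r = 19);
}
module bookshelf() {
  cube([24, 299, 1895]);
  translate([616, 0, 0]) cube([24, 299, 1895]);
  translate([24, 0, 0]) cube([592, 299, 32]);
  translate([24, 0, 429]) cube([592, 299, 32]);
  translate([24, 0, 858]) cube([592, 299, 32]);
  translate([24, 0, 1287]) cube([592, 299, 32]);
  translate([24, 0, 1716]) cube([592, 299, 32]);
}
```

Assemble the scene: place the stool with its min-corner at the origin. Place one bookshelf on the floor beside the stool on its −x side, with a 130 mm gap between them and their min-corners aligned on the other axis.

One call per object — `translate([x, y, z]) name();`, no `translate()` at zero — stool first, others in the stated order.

stool();
translate([-770, 0, 0]) bookshelf();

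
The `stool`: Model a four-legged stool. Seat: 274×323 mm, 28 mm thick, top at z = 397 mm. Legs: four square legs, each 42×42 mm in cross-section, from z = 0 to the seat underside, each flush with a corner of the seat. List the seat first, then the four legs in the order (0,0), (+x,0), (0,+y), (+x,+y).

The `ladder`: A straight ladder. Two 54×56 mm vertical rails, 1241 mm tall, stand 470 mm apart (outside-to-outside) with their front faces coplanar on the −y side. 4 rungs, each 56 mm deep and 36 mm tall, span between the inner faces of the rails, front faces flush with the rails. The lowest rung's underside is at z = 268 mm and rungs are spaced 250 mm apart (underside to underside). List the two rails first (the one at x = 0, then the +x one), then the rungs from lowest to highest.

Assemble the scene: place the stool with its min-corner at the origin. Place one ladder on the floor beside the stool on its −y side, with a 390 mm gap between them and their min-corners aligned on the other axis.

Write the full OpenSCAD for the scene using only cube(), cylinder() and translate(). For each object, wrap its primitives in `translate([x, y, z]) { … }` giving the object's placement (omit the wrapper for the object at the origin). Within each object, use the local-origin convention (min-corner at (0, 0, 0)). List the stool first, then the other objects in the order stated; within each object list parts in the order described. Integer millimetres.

translate([0, 0, 369]) cube([274, 323, 28]);
cube([42, 42, 369]);
translate([232, 0, 0]) cube([42, 42, 369]);
translate([0, 281, 0]) cube([42, 42, 369]);
translate([232, 281, 0]) cube([42, 42, 369]);
translate([0, -446, 0]) {
  cube([54, 56, 1241]);
  translate([416, 0, 0]) cube([54, 56, 1241]);
  translate([54, 0, 268]) cube([362, 56, 36]);
  translate([54, 0, 518]) cube([362, 56, 36]);
  translate([54, 0, 768]) cube([362, 56, 36]);
  translate([54, 0, 1018]) cube([362, 56, 36]);
}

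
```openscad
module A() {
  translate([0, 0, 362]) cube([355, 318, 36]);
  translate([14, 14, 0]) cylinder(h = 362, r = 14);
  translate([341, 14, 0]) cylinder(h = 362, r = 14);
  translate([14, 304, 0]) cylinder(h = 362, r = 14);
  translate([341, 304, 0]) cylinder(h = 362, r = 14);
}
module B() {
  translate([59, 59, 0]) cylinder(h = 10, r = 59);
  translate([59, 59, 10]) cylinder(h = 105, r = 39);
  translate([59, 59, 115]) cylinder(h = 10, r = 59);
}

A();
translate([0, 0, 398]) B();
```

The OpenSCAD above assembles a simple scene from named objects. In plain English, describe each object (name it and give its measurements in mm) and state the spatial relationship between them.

A is a simple wooden stool: a rectangular seat 355 mm (x) by 318 mm (y), 36 mm thick, top face at z = 398 mm, on four round legs, each 28 mm in diameter. The legs rest on z = 0, each leg's axis is inset half a diameter from the nearest pair of seat edges (so the leg's bounding box is flush with the corner).

B is a spool: two coaxial disc flanges of radius 59 mm and thickness 10 mm, joined by a core cylinder of radius 39 mm and height 105 mm. The lower flange rests on z = 0 and the three cylinders share a vertical axis.

The spool is on top of the stool.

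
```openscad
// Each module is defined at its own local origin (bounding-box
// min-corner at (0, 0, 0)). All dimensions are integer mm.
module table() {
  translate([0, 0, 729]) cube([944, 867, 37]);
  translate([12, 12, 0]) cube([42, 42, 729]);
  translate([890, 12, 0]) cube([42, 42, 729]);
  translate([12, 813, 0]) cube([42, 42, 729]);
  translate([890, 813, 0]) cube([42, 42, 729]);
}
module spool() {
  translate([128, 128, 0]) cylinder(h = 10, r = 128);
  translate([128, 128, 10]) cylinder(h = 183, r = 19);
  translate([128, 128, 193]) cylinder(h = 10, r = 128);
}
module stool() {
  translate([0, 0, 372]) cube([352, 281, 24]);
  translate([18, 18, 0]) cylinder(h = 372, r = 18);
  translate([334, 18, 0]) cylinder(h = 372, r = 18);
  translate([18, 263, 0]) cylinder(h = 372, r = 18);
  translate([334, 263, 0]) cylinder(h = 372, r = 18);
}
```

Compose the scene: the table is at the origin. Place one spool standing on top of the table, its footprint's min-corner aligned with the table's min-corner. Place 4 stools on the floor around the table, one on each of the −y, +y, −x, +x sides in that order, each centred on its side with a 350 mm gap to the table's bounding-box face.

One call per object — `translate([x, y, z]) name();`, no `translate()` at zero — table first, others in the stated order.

table();
translate([0, 0, 766]) spool();
translate([296, -631, 0]) stool();
translate([296, 1217, 0]) stool();
translate([-702, 293, 0]) stool();
translate([1294, 293, 0]) stool();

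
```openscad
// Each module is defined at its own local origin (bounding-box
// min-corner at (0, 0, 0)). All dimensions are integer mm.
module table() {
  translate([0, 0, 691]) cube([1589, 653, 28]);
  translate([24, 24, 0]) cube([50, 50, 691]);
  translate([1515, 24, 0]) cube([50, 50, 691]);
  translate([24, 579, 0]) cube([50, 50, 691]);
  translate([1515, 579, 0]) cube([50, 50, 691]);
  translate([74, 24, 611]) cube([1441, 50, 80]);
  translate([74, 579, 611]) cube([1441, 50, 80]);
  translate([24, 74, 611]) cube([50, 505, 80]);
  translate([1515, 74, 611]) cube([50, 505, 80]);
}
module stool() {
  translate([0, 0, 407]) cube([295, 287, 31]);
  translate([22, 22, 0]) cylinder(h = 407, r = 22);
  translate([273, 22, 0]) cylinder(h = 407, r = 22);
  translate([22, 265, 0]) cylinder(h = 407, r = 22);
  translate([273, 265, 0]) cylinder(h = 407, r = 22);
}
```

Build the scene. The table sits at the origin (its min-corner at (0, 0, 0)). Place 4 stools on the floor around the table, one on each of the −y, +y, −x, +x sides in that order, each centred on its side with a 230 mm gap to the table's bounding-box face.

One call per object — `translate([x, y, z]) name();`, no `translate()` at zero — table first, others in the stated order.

table();
translate([647, -517, 0]) stool();
translate([647, 883, 0]) stool();
translate([-525, 183, 0]) stool();
translate([1819, 183, 0]) stool();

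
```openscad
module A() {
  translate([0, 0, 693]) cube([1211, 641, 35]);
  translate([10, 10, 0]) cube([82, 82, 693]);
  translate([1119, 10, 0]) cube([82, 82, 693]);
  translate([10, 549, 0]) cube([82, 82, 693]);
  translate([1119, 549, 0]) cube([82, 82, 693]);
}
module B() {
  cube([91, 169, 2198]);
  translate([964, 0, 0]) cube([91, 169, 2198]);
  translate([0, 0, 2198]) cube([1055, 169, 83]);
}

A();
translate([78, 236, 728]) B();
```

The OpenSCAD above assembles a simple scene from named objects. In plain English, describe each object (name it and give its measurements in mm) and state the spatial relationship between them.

A is a table with a 1211×641 mm rectangular top, 35 mm thick, top surface at z = 728 mm, supported by four 82×82 mm square legs, each inset 10 mm from the nearest pair of top edges, running from the floor.

B is a rectangular door frame: two vertical jambs of 91×169 mm section, 2198 mm tall, with a clear opening 873 mm wide between their inner faces. A header 83 mm tall and 169 mm deep lies on top of the jambs and spans the full outside width.

The door frame is on top of the table, centred.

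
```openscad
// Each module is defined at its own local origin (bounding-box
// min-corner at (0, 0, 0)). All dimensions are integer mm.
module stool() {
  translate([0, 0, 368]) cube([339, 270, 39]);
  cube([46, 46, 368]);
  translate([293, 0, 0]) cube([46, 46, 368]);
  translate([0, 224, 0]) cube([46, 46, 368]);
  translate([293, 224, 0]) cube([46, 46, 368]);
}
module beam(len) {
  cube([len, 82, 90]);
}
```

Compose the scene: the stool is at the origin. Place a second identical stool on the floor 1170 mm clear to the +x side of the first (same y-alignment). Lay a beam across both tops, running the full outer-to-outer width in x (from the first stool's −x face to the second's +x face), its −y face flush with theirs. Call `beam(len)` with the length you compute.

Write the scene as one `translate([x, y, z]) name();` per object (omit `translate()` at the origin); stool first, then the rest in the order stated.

stool();
translate([1509, 0, 0]) stool();
translate([0, 0, 407]) beam(1848);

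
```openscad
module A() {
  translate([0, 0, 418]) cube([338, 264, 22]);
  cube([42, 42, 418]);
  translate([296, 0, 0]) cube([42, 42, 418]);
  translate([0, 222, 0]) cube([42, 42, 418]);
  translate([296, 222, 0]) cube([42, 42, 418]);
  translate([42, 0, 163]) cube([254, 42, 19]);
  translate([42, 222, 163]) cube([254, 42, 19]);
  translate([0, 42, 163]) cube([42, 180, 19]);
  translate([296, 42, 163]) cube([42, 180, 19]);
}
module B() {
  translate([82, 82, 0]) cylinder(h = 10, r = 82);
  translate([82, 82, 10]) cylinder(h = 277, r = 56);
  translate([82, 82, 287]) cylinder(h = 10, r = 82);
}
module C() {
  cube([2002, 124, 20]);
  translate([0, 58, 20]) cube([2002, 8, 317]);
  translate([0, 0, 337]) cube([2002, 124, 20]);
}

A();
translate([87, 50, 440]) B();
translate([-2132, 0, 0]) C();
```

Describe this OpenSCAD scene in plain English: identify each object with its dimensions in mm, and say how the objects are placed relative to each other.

A is a simple wooden stool: a rectangular seat 338 mm (x) by 264 mm (y), 22 mm thick, top face at z = 440 mm, on four square legs, each 42×42 mm in cross-section. The legs rest on z = 0, each flush with a corner of the seat. Four stretchers, 42 mm wide and 19 mm tall, connect adjacent legs with their undersides at z = 163 mm, each running between the inner faces of the legs it joins and aligned with the legs' outer faces on the other axis.

B is a spool: two coaxial disc flanges of radius 82 mm and thickness 10 mm, joined by a core cylinder of radius 56 mm and height 277 mm. The lower flange rests on z = 0 and the three cylinders share a vertical axis.

C is an I-beam lying along x, 2002 mm long. Overall section height 357 mm. Two flanges 124 mm wide (y) and 20 mm thick, one on the floor and one at the top; a web 8 mm thick runs between them, centred on the flange width.

The spool is on top of the stool, centred. The I-beam is on the floor beside the stool on its −x side.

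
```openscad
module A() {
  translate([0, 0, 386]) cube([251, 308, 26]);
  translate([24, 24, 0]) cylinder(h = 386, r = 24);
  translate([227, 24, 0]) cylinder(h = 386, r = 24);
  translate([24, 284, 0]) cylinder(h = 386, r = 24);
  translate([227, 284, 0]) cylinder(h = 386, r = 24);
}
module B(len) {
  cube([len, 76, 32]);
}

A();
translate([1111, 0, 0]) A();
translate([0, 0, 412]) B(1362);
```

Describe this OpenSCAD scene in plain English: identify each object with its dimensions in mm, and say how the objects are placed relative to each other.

A is a four-legged stool. The seat is 251×308 mm, 26 mm thick, top at z = 412 mm. It stands on four round legs, each 48 mm in diameter, from z = 0 to the seat underside, each leg's axis is inset half a diameter from the nearest pair of seat edges (so the leg's bounding box is flush with the corner).

B is a rectangular beam 1362 mm long (x), 76 mm deep (y), 32 mm thick (z).

The beam spans the tops of two stools placed 860 mm apart, resting at z = 412 mm.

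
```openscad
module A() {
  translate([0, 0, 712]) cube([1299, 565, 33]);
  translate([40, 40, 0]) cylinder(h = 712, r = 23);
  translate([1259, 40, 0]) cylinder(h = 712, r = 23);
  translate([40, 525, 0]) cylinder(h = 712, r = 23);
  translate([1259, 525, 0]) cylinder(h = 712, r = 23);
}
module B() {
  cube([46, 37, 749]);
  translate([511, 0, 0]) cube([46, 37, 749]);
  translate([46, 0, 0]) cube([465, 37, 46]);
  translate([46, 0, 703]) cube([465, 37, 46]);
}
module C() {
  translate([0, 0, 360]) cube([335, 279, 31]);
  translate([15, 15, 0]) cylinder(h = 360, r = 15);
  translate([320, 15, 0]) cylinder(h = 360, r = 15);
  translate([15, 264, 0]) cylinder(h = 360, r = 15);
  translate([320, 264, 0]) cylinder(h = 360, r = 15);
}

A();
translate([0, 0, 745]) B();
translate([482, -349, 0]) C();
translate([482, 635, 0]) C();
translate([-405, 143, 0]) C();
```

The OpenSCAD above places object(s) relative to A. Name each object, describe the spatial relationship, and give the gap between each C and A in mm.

Each stool's nearest face is 70 mm from the table's bounding box.

A is a table. B is a picture frame. C is a stool. The picture frame is on top of the table. Three stools sit around the table at the −y, +y, −x sides. The gap between each stool and the table is 70 mm.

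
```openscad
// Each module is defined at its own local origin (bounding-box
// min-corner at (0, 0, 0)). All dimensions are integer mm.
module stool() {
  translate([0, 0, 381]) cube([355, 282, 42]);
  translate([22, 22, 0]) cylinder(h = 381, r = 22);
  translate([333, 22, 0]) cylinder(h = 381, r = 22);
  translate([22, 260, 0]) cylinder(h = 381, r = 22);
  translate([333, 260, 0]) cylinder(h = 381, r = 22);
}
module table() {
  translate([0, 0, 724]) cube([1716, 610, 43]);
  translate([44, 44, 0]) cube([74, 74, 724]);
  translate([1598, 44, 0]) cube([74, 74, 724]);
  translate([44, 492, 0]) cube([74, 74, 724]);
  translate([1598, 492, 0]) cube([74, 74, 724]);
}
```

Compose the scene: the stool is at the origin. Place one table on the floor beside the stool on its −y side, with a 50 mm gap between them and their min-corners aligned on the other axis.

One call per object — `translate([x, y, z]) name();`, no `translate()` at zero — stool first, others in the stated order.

stool();
translate([0, -660, 0]) table();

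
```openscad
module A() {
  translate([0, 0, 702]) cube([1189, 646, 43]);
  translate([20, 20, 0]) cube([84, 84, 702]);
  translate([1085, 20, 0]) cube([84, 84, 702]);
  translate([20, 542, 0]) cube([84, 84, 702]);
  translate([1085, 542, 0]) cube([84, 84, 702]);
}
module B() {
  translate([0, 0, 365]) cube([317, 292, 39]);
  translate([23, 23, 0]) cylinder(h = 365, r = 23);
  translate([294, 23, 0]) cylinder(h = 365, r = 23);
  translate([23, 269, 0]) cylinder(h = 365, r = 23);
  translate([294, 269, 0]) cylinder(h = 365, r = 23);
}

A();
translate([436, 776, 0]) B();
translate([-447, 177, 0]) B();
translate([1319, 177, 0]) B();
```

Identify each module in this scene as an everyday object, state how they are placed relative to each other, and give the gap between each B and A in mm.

A is a table. B is a stool. Three stools sit around the table at the +y, −x, +x sides. The gap between each stool and the table is 130 mm.

Each stool's nearest face is 130 mm from the table's bounding box.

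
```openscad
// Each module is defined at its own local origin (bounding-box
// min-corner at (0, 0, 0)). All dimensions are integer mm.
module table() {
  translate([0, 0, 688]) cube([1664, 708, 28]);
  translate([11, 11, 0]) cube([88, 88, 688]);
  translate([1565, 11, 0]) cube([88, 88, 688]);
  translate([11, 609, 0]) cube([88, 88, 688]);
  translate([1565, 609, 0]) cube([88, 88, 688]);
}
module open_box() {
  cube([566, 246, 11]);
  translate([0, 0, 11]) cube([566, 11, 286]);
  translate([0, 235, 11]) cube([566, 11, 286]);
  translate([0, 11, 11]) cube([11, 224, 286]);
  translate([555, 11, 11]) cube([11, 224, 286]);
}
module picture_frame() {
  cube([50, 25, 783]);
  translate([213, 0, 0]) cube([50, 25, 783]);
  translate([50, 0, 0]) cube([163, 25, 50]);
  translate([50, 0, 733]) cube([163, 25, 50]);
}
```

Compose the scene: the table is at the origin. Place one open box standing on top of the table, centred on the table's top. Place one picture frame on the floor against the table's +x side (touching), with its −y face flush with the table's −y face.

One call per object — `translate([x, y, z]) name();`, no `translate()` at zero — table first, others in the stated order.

table();
translate([549, 231, 716]) open_box();
translate([1664, 0, 0]) picture_frame();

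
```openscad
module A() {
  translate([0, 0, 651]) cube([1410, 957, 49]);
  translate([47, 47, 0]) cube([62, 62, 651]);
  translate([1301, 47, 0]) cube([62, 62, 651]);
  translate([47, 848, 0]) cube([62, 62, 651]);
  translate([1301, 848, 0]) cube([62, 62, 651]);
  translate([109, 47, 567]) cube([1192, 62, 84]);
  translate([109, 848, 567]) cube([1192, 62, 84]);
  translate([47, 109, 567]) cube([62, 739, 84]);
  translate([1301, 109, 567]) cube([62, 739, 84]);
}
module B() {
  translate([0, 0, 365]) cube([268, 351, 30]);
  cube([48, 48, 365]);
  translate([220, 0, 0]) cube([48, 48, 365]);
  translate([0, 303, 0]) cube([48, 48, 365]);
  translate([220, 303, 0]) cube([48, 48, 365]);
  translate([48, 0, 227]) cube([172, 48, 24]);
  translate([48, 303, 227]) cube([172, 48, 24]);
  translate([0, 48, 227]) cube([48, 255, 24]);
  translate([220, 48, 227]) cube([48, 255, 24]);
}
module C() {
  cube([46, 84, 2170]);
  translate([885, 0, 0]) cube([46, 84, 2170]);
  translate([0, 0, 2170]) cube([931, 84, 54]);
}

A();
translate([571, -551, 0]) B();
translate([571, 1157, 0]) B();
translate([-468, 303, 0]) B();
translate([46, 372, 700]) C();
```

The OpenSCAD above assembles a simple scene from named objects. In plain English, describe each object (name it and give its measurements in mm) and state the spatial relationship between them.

A is a rectangular dining table. The top is 1410×957×49 mm with its upper surface at z = 700 mm. It stands on four 62×62 mm square legs, each inset 47 mm from the nearest pair of top edges, running from the floor to the underside of the top. Four apron rails, 62 mm thick and 84 mm tall, run between adjacent legs with their top edges flush with the underside of the top and their outer faces flush with the legs' outer faces.

B is a four-legged stool. The seat is a 268×351×30 mm slab whose top surface is at z = 395 mm; four square legs, each 48×48 mm in cross-section, run from the floor (z = 0) to the underside of the seat, each flush with a corner of the seat. Four stretchers, 48 mm wide and 24 mm tall, connect adjacent legs with their undersides at z = 227 mm, each running between the inner faces of the legs it joins and aligned with the legs' outer faces on the other axis.

C is a rectangular door frame: two vertical jambs of 46×84 mm section, 2170 mm tall, with a clear opening 839 mm wide between their inner faces. A header 54 mm tall and 84 mm deep lies on top of the jambs and spans the full outside width.

Three stools sit around the table at the −y, +y, −x sides. The door frame is on top of the table.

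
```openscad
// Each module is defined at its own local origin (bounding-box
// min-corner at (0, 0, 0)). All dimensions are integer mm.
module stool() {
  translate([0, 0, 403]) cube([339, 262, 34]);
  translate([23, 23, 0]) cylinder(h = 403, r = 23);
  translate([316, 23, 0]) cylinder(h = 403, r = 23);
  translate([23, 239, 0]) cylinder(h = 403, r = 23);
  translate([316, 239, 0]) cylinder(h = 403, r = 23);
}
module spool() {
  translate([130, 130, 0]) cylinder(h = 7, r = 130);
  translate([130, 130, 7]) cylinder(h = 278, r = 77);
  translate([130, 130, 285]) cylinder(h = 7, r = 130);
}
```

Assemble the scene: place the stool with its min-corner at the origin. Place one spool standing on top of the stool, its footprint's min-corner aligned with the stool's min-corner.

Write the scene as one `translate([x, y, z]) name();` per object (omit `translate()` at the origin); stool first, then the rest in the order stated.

stool();
translate([0, 0, 437]) spool();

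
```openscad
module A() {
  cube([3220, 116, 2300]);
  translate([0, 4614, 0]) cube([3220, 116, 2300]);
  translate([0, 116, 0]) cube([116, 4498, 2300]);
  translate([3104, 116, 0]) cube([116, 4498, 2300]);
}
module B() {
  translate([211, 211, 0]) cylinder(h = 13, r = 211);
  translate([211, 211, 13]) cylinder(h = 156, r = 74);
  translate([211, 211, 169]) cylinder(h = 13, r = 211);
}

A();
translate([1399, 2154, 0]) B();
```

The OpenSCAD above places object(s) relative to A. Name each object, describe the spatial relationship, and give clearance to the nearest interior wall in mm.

Clearances: x = 1283, y = 2038; minimum 1283 mm.

A is a house frame. B is a spool. The spool sits inside the house frame, centred. The clearance to the nearest interior wall is 1283 mm.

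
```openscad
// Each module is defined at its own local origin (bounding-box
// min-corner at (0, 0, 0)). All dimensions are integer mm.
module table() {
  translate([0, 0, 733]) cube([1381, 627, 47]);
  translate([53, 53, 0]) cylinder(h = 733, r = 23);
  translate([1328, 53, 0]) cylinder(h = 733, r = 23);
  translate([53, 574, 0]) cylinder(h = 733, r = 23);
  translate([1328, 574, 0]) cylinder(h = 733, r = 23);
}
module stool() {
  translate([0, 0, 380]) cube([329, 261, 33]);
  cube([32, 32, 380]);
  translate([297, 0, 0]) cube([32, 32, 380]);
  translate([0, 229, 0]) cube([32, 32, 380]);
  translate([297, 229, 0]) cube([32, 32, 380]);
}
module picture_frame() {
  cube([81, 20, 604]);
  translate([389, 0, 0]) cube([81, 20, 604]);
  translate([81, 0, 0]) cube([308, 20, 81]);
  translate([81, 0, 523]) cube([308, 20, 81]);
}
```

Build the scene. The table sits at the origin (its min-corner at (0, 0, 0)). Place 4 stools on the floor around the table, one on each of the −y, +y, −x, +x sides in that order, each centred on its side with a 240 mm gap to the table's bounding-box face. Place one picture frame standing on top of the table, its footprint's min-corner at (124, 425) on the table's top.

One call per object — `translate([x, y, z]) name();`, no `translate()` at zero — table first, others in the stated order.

table();
translate([526, -501, 0]) stool();
translate([526, 867, 0]) stool();
translate([-569, 183, 0]) stool();
translate([1621, 183, 0]) stool();
translate([124, 425, 780]) picture_frame();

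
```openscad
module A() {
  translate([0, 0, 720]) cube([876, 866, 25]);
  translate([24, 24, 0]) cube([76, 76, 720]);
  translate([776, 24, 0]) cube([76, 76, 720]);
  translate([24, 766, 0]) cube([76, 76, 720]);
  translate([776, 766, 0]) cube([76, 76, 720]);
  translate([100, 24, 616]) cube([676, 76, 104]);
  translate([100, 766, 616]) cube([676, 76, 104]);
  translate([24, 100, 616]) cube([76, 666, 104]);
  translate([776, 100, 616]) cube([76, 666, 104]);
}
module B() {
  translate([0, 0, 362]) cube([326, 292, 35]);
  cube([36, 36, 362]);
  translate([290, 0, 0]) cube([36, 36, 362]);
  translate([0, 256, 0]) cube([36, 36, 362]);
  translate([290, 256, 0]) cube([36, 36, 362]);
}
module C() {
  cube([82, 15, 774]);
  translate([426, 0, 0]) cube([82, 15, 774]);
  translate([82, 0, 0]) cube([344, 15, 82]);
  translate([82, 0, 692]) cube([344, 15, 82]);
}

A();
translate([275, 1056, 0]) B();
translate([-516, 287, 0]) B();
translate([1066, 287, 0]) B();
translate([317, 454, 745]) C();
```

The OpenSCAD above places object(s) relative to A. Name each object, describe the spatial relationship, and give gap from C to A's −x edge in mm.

A is a table. B is a stool. C is a picture frame. Three stools sit around the table at the +y, −x, +x sides. The picture frame is on top of the table. The gap from the picture frame to the table's −x edge is 317 mm.

The picture frame's min-x is at 317; the table's min-x is 0; gap = 317 mm.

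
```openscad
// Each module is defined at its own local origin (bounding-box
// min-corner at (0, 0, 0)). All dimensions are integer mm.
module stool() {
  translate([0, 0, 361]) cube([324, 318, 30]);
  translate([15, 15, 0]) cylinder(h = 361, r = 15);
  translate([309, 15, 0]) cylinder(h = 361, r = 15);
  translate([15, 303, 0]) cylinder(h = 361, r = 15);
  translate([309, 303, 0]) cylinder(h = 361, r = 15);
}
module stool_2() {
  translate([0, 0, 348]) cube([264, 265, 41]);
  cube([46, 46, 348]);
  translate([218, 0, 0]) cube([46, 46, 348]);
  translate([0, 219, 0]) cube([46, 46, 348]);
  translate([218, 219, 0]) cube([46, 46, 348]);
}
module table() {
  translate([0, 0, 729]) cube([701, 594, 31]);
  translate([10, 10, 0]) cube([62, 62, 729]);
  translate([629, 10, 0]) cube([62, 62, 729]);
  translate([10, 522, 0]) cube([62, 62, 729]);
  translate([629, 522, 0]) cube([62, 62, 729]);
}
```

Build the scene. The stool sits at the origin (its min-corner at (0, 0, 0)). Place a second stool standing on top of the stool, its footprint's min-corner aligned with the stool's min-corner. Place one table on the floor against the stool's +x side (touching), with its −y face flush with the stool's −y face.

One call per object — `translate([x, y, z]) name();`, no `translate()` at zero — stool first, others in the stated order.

stool();
translate([0, 0, 391]) stool_2();
translate([324, 0, 0]) table();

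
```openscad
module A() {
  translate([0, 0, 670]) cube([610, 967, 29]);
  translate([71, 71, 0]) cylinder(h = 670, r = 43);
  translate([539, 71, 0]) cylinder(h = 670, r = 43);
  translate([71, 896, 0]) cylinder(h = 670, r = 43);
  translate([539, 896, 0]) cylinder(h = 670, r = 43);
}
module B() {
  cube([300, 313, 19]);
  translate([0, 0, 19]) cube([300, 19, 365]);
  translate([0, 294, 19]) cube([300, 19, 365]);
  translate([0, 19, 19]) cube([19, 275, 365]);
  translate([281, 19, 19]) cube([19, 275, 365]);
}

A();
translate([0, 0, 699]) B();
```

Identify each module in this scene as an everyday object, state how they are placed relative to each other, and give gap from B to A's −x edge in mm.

A is a table. B is an open box. The open box is on top of the table. The gap from the open box to the table's −x edge is 0 mm.

The open box's min-x is at 0; the table's min-x is 0; gap = 0 mm.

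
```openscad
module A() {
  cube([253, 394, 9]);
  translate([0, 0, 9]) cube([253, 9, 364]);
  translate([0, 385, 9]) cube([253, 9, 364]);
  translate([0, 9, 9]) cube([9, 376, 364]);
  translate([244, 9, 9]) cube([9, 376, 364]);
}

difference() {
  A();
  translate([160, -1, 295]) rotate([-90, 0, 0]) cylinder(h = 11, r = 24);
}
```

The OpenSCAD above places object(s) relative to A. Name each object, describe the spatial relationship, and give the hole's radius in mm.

A is an open box. The open box has a circular hole through its front wall. The hole's radius is 24 mm.

The subtracted cylinder has r = 24 mm.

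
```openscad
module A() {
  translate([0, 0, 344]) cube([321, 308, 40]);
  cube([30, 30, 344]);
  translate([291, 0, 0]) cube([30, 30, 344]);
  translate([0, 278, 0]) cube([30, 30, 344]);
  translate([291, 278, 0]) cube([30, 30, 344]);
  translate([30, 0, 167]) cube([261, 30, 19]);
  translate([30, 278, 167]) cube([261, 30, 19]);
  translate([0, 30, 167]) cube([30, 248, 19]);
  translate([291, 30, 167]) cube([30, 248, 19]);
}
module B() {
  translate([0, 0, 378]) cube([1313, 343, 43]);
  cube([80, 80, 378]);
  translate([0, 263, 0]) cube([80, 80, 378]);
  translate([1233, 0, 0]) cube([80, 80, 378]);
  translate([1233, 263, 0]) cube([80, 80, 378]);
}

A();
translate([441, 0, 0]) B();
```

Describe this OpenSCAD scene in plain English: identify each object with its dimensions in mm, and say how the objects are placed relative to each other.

A is a four-legged stool. The seat is a 321×308×40 mm slab whose top surface is at z = 384 mm; four square legs, each 30×30 mm in cross-section, run from the floor (z = 0) to the underside of the seat, each flush with a corner of the seat. Four stretchers, 30 mm wide and 19 mm tall, connect adjacent legs with their undersides at z = 167 mm, each running between the inner faces of the legs it joins and aligned with the legs' outer faces on the other axis.

B is a bench: a 1313×343 mm seat slab, 43 mm thick, top at z = 421 mm, on four 80×80 mm square legs flush with the seat corners and standing on z = 0.

The bench is on the floor beside the stool on its +x side.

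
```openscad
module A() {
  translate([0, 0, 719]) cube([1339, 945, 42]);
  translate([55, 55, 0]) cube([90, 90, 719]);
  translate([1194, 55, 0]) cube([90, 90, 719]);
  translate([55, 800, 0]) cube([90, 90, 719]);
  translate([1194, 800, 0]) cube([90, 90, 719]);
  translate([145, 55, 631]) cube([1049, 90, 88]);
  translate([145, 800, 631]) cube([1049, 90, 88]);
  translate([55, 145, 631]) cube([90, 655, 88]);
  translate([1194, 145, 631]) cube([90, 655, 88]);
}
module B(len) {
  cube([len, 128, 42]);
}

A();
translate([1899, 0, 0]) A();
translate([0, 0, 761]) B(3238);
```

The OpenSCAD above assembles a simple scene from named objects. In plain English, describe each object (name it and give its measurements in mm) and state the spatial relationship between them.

A is a table with a 1339×945 mm rectangular top, 42 mm thick, top surface at z = 761 mm, supported by four 90×90 mm square legs, each inset 55 mm from the nearest pair of top edges, running from the floor. Four apron rails, 90 mm thick and 88 mm tall, run between adjacent legs with their top edges flush with the underside of the top and their outer faces flush with the legs' outer faces.

B is a rectangular beam 3238 mm long (x), 128 mm deep (y), 42 mm thick (z).

The beam spans the tops of two tables placed 560 mm apart, resting at z = 761 mm.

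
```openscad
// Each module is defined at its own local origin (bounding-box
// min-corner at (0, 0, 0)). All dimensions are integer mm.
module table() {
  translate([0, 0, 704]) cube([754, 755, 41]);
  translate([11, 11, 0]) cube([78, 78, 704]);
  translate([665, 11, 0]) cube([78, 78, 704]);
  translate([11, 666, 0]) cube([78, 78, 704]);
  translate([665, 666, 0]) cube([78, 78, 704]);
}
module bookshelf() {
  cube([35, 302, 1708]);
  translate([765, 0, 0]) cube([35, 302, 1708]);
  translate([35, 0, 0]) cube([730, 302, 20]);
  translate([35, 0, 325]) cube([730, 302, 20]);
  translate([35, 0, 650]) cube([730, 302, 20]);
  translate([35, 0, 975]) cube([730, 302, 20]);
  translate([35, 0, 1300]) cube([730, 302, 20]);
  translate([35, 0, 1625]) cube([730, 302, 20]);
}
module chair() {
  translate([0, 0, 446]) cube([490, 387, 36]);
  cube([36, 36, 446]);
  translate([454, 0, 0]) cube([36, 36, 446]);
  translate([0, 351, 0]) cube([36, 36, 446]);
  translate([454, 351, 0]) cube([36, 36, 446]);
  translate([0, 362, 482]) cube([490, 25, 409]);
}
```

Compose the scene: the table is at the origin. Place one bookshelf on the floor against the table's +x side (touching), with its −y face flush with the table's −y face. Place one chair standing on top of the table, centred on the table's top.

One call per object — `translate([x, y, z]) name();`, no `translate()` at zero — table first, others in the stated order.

table();
translate([754, 0, 0]) bookshelf();
translate([132, 184, 745]) chair();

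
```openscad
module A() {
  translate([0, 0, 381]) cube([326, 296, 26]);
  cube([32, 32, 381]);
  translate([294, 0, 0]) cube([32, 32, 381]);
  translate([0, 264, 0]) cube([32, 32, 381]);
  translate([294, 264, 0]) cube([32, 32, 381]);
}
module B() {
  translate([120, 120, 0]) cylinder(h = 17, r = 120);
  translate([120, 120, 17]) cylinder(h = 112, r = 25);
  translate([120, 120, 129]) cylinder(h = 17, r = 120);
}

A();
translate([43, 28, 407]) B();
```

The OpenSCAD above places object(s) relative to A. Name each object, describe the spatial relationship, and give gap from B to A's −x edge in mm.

A is a stool. B is a spool. The spool is on top of the stool, centred. The gap from the spool to the stool's −x edge is 43 mm.

The spool's min-x is at 43; the stool's min-x is 0; gap = 43 mm.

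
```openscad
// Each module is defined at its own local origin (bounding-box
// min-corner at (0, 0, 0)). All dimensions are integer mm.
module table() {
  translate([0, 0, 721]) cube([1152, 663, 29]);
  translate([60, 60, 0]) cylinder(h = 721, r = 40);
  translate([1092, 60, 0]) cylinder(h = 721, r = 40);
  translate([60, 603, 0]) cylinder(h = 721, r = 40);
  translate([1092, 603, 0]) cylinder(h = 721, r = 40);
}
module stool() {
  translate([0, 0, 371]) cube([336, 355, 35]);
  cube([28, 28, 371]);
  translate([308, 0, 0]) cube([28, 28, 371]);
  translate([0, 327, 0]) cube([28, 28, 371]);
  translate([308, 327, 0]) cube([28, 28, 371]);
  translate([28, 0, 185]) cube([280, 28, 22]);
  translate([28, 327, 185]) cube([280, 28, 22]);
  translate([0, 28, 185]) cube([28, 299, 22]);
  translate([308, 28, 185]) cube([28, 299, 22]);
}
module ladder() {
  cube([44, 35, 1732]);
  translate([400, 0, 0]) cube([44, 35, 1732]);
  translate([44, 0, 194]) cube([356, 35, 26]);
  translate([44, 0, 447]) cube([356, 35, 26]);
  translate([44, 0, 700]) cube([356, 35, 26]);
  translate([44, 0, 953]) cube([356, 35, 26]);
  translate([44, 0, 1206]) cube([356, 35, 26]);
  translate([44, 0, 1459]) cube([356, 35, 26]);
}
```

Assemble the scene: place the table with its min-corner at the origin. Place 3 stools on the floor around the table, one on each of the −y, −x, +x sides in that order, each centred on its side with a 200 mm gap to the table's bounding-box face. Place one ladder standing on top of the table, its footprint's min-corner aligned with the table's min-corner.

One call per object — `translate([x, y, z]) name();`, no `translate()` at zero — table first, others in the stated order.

table();
translate([408, -555, 0]) stool();
translate([-536, 154, 0]) stool();
translate([1352, 154, 0]) stool();
translate([0, 0, 750]) ladder();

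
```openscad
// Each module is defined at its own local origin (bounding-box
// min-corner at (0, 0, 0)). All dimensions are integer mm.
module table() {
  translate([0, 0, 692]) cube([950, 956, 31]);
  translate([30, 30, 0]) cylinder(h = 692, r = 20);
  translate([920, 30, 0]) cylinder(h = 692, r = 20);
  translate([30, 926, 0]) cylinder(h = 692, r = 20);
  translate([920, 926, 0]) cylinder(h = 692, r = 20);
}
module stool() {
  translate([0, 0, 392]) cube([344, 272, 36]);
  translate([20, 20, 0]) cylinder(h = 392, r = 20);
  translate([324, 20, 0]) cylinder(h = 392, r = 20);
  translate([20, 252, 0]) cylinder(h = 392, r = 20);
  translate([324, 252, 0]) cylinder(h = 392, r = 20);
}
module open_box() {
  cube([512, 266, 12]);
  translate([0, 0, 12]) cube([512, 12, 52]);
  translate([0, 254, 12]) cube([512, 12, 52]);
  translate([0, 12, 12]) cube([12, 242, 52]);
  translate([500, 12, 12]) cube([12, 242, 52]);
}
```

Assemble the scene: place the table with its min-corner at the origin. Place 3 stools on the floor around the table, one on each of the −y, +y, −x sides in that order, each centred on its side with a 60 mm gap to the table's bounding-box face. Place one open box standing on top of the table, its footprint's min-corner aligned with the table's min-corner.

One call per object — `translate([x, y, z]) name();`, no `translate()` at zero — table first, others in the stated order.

table();
translate([303, -332, 0]) stool();
translate([303, 1016, 0]) stool();
translate([-404, 342, 0]) stool();
translate([0, 0, 723]) open_box();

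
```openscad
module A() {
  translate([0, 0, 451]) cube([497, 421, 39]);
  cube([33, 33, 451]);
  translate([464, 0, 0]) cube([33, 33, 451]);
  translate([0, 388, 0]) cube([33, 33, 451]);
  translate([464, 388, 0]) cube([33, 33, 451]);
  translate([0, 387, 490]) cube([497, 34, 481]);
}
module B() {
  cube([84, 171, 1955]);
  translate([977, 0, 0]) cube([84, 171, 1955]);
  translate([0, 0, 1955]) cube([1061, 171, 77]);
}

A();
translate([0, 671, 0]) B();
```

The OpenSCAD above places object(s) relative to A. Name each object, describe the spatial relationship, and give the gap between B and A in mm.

A is a chair. B is a door frame. The door frame is on the floor beside the chair on its +y side. The gap between the door frame and the chair is 250 mm.

The door frame's nearest face is 250 mm from the chair's +y face.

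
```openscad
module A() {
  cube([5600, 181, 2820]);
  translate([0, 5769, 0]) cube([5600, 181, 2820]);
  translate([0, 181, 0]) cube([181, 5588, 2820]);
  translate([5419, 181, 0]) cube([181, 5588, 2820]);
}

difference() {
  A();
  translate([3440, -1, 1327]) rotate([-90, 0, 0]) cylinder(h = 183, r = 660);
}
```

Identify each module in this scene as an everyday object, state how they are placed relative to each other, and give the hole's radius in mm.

A is a house frame. The house frame has a circular hole through its front wall. The hole's radius is 660 mm.

The subtracted cylinder has r = 660 mm.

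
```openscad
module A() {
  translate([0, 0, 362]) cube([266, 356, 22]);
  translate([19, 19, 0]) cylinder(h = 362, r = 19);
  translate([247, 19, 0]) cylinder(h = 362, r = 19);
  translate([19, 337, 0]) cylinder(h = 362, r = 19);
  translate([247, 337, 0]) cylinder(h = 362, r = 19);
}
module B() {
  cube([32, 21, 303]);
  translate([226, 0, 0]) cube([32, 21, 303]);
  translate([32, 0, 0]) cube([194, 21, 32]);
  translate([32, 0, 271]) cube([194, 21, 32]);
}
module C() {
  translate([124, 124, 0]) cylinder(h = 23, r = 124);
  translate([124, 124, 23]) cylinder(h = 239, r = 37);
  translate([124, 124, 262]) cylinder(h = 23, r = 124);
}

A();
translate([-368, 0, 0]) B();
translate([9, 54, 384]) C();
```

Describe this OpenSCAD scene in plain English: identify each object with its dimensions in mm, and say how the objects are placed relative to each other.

A is a simple wooden stool: a rectangular seat 266 mm (x) by 356 mm (y), 22 mm thick, top face at z = 384 mm, on four round legs, each 38 mm in diameter. The legs rest on z = 0, each leg's axis is inset half a diameter from the nearest pair of seat edges (so the leg's bounding box is flush with the corner).

B is a picture frame with a 194×239 mm rectangular opening (x by z) and a uniform 32 mm border on every side. Frame depth is 21 mm along y. It is built from two vertical stiles running the full outside height and two horizontal rails spanning the gap between the stiles.

C is a spool: two coaxial disc flanges of radius 124 mm and thickness 23 mm, joined by a core cylinder of radius 37 mm and height 239 mm. The lower flange rests on z = 0 and the three cylinders share a vertical axis.

The picture frame is on the floor beside the stool on its −x side. The spool is on top of the stool, centred.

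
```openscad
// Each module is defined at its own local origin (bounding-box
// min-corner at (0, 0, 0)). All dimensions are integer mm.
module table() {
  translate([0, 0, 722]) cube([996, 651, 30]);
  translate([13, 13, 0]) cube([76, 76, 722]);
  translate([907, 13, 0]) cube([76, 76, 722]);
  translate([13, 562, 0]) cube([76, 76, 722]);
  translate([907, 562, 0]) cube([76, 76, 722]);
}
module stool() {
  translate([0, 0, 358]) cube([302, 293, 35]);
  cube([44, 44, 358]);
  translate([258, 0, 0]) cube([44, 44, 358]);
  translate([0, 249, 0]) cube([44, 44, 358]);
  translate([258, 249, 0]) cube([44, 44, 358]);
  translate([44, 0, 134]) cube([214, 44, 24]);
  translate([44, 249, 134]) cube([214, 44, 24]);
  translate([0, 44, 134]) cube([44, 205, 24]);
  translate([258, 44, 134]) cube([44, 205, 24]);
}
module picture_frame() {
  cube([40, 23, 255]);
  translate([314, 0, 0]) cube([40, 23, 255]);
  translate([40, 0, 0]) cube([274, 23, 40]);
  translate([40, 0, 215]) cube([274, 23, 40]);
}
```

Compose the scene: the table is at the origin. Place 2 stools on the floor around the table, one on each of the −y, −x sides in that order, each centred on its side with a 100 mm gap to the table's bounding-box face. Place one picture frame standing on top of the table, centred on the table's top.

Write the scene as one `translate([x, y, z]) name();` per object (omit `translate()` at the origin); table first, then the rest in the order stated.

table();
translate([347, -393, 0]) stool();
translate([-402, 179, 0]) stool();
translate([321, 314, 752]) picture_frame();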